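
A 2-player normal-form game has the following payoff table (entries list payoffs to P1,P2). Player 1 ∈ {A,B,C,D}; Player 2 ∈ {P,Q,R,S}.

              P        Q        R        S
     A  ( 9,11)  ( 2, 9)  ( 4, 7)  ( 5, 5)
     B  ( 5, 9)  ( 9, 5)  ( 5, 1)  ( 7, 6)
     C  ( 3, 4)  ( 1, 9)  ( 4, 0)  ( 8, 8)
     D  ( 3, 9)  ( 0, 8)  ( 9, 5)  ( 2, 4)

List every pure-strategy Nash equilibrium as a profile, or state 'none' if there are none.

(A,P): NE
(A,Q): not NE [P1→B gives 9>2; P2→P gives 11>9]
(A,R): not NE [P1→D gives 9>4; P2→P gives 11>7]
(A,S): not NE [P1→C gives 8>5; P2→P gives 11>5]
(B,P): not NE [P1→A gives 9>5]
(B,Q): not NE [P2→P gives 9>5]
(B,R): not NE [P1→D gives 9>5; P2→P gives 9>1]
(B,S): not NE [P1→C gives 8>7; P2→P gives 9>6]
(C,P): not NE [P1→A gives 9>3; P2→Q gives 9>4]
(C,Q): not NE [P1→B gives 9>1]
(C,R): not NE [P1→D gives 9>4; P2→Q gives 9>0]
(C,S): not NE [P2→Q gives 9>8]
(D,P): not NE [P1→A gives 9>3]
(D,Q): not NE [P1→B gives 9>0; P2→P gives 9>8]
(D,R): not NE [P2→P gives 9>5]
(D,S): not NE [P1→C gives 8>2; P2→P gives 9>4]

PSNE = {(A,P)}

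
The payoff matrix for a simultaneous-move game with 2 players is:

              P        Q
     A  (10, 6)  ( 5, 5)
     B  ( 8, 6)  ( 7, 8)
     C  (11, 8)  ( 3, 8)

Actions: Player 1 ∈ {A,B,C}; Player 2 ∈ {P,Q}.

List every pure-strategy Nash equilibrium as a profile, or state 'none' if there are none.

(A,P): not NE [P1→C gives 11>10]
(A,Q): not NE [P1→B gives 7>5; P2→P gives 6>5]
(B,P): not NE [P1→C gives 11>8; P2→Q gives 8>6]
(B,Q): NE
(C,P): NE
(C,Q): not NE [P1→B gives 7>3]

PSNE = {(B,Q), (C,P)}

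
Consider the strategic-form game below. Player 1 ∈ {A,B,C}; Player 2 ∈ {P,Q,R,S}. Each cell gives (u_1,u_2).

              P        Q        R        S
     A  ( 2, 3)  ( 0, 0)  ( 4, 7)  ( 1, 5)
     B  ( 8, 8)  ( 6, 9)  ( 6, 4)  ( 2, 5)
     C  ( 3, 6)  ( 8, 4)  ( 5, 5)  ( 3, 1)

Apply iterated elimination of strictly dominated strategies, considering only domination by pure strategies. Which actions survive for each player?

Remaining: P1:{B,C} P2:{P,Q}

P1 drop A (B beats it: P:8>2 Q:6>0 R:6>4 S:2>1)
P2 drop R (P beats it: B:8>4 C:6>5)
P2 drop S (P beats it: B:8>5 C:6>1)
P1→{B,C} P2→{P,Q}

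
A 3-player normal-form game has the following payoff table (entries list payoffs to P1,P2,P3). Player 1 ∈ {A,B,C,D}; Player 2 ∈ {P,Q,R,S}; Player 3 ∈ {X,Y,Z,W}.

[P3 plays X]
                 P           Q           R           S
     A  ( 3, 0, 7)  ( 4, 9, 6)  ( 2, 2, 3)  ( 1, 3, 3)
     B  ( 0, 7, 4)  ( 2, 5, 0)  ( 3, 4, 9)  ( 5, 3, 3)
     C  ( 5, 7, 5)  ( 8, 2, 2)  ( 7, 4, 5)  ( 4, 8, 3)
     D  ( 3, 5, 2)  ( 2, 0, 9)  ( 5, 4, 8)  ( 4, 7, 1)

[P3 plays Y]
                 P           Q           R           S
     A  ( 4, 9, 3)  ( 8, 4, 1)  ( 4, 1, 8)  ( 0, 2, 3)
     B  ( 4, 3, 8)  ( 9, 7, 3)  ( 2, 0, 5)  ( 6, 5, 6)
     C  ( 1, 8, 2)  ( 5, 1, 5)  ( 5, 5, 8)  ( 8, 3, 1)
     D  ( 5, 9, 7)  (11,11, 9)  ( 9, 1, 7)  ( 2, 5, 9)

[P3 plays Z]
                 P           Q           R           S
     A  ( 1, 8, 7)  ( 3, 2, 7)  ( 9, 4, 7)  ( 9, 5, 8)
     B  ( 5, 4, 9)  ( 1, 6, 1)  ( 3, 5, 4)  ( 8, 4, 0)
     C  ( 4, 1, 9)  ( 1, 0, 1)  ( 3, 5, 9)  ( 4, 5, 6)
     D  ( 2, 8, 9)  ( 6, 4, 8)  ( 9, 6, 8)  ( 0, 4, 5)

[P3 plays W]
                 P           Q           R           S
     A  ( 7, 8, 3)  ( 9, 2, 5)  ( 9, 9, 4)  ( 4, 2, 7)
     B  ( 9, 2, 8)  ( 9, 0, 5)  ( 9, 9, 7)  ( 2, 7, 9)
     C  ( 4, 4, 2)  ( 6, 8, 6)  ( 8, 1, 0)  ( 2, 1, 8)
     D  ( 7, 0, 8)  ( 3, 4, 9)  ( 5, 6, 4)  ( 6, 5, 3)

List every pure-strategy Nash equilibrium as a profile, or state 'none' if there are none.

PSNE = {(D,Q,Y)}

(A,P,X): not NE [P1→C gives 5>3; P2→Q gives 9>0]
(A,P,Y): not NE [P1→D gives 5>4; P3→Z gives 7>3]
(A,P,Z): not NE [P1→B gives 5>1]
(A,P,W): not NE [P1→B gives 9>7; P2→R gives 9>8; P3→Z gives 7>3]
(A,Q,X): not NE [P1→C gives 8>4; P3→Z gives 7>6]
(A,Q,Y): not NE [P1→D gives 11>8; P2→P gives 9>4; P3→Z gives 7>1]
(A,Q,Z): not NE [P1→D gives 6>3; P2→P gives 8>2]
(A,Q,W): not NE [P2→R gives 9>2; P3→Z gives 7>5]
(A,R,X): not NE [P1→C gives 7>2; P2→Q gives 9>2; P3→Y gives 8>3]
(A,R,Y): not NE [P1→D gives 9>4; P2→P gives 9>1]
(A,R,Z): not NE [P2→P gives 8>4; P3→Y gives 8>7]
(A,R,W): not NE [P3→Y gives 8>4]
(A,S,X): not NE [P1→B gives 5>1; P2→Q gives 9>3; P3→Z gives 8>3]
(A,S,Y): not NE [P1→C gives 8>0; P2→P gives 9>2; P3→Z gives 8>3]
(A,S,Z): not NE [P2→P gives 8>5]
(A,S,W): not NE [P1→D gives 6>4; P2→R gives 9>2; P3→Z gives 8>7]
(B,P,X): not NE [P1→C gives 5>0; P3→Z gives 9>4]
(B,P,Y): not NE [P1→D gives 5>4; P2→Q gives 7>3; P3→Z gives 9>8]
(B,P,Z): not NE [P2→Q gives 6>4]
(B,P,W): not NE [P2→R gives 9>2; P3→Z gives 9>8]
(B,Q,X): not NE [P1→C gives 8>2; P2→P gives 7>5; P3→W gives 5>0]
(B,Q,Y): not NE [P1→D gives 11>9; P3→W gives 5>3]
(B,Q,Z): not NE [P1→D gives 6>1; P3→W gives 5>1]
(B,Q,W): not NE [P2→R gives 9>0]
(B,R,X): not NE [P1→C gives 7>3; P2→P gives 7>4]
(B,R,Y): not NE [P1→D gives 9>2; P2→Q gives 7>0; P3→X gives 9>5]
(B,R,Z): not NE [P1→D gives 9>3; P2→Q gives 6>5; P3→X gives 9>4]
(B,R,W): not NE [P3→X gives 9>7]
(B,S,X): not NE [P2→P gives 7>3; P3→W gives 9>3]
(B,S,Y): not NE [P1→C gives 8>6; P2→Q gives 7>5; P3→W gives 9>6]
(B,S,Z): not NE [P1→A gives 9>8; P2→Q gives 6>4; P3→W gives 9>0]
(B,S,W): not NE [P1→D gives 6>2; P2→R gives 9>7]
(C,P,X): not NE [P2→S gives 8>7; P3→Z gives 9>5]
(C,P,Y): not NE [P1→D gives 5>1; P3→Z gives 9>2]
(C,P,Z): not NE [P1→B gives 5>4; P2→S gives 5>1]
(C,P,W): not NE [P1→B gives 9>4; P2→Q gives 8>4; P3→Z gives 9>2]
(C,Q,X): not NE [P2→S gives 8>2; P3→W gives 6>2]
(C,Q,Y): not NE [P1→D gives 11>5; P2→P gives 8>1; P3→W gives 6>5]
(C,Q,Z): not NE [P1→D gives 6>1; P2→S gives 5>0; P3→W gives 6>1]
(C,Q,W): not NE [P1→B gives 9>6]
(C,R,X): not NE [P2→S gives 8>4; P3→Z gives 9>5]
(C,R,Y): not NE [P1→D gives 9>5; P2→P gives 8>5; P3→Z gives 9>8]
(C,R,Z): not NE [P1→D gives 9>3]
(C,R,W): not NE [P1→B gives 9>8; P2→Q gives 8>1; P3→Z gives 9>0]
(C,S,X): not NE [P1→B gives 5>4; P3→W gives 8>3]
(C,S,Y): not NE [P2→P gives 8>3; P3→W gives 8>1]
(C,S,Z): not NE [P1→A gives 9>4; P3→W gives 8>6]
(C,S,W): not NE [P1→D gives 6>2; P2→Q gives 8>1]
(D,P,X): not NE [P1→C gives 5>3; P2→S gives 7>5; P3→Z gives 9>2]
(D,P,Y): not NE [P2→Q gives 11>9; P3→Z gives 9>7]
(D,P,Z): not NE [P1→B gives 5>2]
(D,P,W): not NE [P1→B gives 9>7; P2→R gives 6>0; P3→Z gives 9>8]
(D,Q,X): not NE [P1→C gives 8>2; P2→S gives 7>0]
(D,Q,Y): NE
(D,Q,Z): not NE [P2→P gives 8>4; P3→W gives 9>8]
(D,Q,W): not NE [P1→B gives 9>3; P2→R gives 6>4]
(D,R,X): not NE [P1→C gives 7>5; P2→S gives 7>4]
(D,R,Y): not NE [P2→Q gives 11>1; P3→Z gives 8>7]
(D,R,Z): not NE [P2→P gives 8>6]
(D,R,W): not NE [P1→B gives 9>5; P3→Z gives 8>4]
(D,S,X): not NE [P1→B gives 5>4; P3→Y gives 9>1]
(D,S,Y): not NE [P1→C gives 8>2; P2→Q gives 11>5]
(D,S,Z): not NE [P1→A gives 9>0; P2→P gives 8>4; P3→Y gives 9>5]
(D,S,W): not NE [P2→R gives 6>5; P3→Y gives 9>3]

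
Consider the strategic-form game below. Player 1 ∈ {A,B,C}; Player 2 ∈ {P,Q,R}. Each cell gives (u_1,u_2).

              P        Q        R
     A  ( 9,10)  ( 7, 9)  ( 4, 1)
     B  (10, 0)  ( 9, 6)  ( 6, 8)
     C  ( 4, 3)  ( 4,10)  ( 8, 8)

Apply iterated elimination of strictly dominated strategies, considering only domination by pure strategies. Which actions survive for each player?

IESDS → P1:{B,C} P2:{Q,R}

P1 drop A (B beats it: P:10>9 Q:9>7 R:6>4)
P2 drop P (Q beats it: B:6>0 C:10>3)
P1→{B,C} P2→{Q,R}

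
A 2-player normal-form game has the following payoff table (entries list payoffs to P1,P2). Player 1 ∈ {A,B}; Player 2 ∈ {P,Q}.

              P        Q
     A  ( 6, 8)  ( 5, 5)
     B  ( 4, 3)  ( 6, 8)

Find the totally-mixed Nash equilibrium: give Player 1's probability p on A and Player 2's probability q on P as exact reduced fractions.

(p,q) = (5/8, 1/3)

P1 indiff ⇒ q·6+(1-q)·5 = q·4+(1-q)·6 ⇒ q(2) = (1-q)(1) ⇒ q = 1/3
P2 indiff ⇒ p·8+(1-p)·3 = p·5+(1-p)·8 ⇒ p(3) = (1-p)(5) ⇒ p = 5/8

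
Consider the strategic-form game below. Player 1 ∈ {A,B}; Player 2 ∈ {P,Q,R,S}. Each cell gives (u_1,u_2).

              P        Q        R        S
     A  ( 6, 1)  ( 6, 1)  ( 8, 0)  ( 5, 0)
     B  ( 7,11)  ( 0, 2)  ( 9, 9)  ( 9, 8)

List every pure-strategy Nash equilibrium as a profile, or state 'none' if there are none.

(A,P): not NE [P1→B gives 7>6]
(A,Q): NE
(A,R): not NE [P1→B gives 9>8; P2→Q gives 1>0]
(A,S): not NE [P1→B gives 9>5; P2→Q gives 1>0]
(B,P): NE
(B,Q): not NE [P1→A gives 6>0; P2→P gives 11>2]
(B,R): not NE [P2→P gives 11>9]
(B,S): not NE [P2→P gives 11>8]

NE set: (A,Q), (B,P)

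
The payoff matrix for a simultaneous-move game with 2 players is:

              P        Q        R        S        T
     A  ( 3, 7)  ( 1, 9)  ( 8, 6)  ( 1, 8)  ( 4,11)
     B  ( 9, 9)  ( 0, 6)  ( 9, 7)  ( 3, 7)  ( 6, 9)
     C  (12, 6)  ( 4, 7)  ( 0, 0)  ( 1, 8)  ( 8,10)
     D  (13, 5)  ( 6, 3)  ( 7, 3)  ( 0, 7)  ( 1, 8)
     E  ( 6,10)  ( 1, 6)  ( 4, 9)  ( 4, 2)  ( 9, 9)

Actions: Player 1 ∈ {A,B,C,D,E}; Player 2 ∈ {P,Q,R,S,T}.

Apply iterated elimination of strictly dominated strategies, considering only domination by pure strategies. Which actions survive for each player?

P2 drop Q (T beats it: A:11>9 B:9>6 C:10>7 D:8>3 E:9>6)
P1 drop A (B beats it: P:9>3 R:9>8 S:3>1 T:6>4)
P2 drop R (P beats it: B:9>7 C:6>0 D:5>3 E:10>9)
P2 drop S (T beats it: B:9>7 C:10>8 D:8>7 E:9>2)
P1 drop B (C beats it: P:12>9 T:8>6)
P1→{C,D,E} P2→{P,T}

IESDS → P1:{C,D,E} P2:{P,T}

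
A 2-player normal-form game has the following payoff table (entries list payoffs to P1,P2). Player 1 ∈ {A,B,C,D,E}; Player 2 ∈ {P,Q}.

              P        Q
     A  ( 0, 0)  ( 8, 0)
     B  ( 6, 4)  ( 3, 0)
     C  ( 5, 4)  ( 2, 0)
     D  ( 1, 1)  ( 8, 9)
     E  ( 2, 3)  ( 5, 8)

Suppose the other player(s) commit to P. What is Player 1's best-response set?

u_1(A vs P) = 0
u_1(B vs P) = 6
u_1(C vs P) = 5
u_1(D vs P) = 1
u_1(E vs P) = 2
max payoff 6 at {B}

BR_1 = {B}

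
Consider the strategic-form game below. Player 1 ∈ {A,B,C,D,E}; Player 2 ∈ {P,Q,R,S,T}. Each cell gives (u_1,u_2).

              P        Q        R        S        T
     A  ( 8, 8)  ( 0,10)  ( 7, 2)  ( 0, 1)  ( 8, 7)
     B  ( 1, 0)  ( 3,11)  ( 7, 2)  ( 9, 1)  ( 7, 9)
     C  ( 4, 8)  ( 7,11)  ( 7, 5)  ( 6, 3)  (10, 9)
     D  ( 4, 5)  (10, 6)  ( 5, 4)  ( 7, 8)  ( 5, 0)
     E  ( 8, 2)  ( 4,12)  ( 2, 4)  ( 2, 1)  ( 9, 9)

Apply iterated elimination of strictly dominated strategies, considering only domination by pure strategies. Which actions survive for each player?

P2 drop P (Q beats it: A:10>8 B:11>0 C:11>8 D:6>5 E:12>2)
P1 drop E (C beats it: Q:7>4 R:7>2 S:6>2 T:10>9)
P2 drop R (Q beats it: A:10>2 B:11>2 C:11>5 D:6>4)
P1 drop A (C beats it: Q:7>0 S:6>0 T:10>8)
P2 drop T (Q beats it: B:11>9 C:11>9 D:6>0)
P1 drop C (D beats it: Q:10>7 S:7>6)
P1→{B,D} P2→{Q,S}

IESDS → P1:{B,D} P2:{Q,S}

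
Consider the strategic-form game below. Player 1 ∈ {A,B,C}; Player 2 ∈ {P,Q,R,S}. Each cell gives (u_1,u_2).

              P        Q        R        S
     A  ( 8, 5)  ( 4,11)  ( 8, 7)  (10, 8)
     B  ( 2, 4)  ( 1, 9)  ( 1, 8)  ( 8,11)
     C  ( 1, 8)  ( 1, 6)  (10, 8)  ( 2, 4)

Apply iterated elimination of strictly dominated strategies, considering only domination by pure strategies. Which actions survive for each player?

Survivors P1:{A,C} P2:{P,Q,R}

P1 drop B (A beats it: P:8>2 Q:4>1 R:8>1 S:10>8)
P2 drop S (Q beats it: A:11>8 C:6>4)
P1→{A,C} P2→{P,Q,R}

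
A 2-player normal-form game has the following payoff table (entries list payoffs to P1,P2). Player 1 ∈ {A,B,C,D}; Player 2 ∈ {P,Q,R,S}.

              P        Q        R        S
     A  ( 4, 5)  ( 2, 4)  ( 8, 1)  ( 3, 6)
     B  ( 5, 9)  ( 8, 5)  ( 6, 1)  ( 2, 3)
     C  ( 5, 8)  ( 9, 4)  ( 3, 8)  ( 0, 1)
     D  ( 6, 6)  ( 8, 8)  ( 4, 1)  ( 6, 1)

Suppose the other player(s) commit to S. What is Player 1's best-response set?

u_1(A vs S) = 3
u_1(B vs S) = 2
u_1(C vs S) = 0
u_1(D vs S) = 6
max payoff 6 at {D}

argmax u_1 = {D}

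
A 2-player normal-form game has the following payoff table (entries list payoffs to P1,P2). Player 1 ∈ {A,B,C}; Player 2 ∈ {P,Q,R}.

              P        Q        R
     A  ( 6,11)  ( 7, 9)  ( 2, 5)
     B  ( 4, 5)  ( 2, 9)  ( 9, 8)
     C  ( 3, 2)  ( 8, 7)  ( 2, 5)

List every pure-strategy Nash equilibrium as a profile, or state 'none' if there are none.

(A,P): NE
(A,Q): not NE [P1→C gives 8>7; P2→P gives 11>9]
(A,R): not NE [P1→B gives 9>2; P2→P gives 11>5]
(B,P): not NE [P1→A gives 6>4; P2→Q gives 9>5]
(B,Q): not NE [P1→C gives 8>2]
(B,R): not NE [P2→Q gives 9>8]
(C,P): not NE [P1→A gives 6>3; P2→Q gives 7>2]
(C,Q): NE
(C,R): not NE [P1→B gives 9>2; P2→Q gives 7>5]

PSNE = {(A,P), (C,Q)}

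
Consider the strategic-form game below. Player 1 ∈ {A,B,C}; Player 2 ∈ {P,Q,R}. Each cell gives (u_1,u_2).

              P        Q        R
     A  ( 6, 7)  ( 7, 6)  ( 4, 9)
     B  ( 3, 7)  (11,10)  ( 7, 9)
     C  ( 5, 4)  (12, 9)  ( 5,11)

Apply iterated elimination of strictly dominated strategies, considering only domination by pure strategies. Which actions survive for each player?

Survivors P1:{B,C} P2:{Q,R}

P2 drop P (R beats it: A:9>7 B:9>7 C:11>4)
P1 drop A (B beats it: Q:11>7 R:7>4)
P1→{B,C} P2→{Q,R}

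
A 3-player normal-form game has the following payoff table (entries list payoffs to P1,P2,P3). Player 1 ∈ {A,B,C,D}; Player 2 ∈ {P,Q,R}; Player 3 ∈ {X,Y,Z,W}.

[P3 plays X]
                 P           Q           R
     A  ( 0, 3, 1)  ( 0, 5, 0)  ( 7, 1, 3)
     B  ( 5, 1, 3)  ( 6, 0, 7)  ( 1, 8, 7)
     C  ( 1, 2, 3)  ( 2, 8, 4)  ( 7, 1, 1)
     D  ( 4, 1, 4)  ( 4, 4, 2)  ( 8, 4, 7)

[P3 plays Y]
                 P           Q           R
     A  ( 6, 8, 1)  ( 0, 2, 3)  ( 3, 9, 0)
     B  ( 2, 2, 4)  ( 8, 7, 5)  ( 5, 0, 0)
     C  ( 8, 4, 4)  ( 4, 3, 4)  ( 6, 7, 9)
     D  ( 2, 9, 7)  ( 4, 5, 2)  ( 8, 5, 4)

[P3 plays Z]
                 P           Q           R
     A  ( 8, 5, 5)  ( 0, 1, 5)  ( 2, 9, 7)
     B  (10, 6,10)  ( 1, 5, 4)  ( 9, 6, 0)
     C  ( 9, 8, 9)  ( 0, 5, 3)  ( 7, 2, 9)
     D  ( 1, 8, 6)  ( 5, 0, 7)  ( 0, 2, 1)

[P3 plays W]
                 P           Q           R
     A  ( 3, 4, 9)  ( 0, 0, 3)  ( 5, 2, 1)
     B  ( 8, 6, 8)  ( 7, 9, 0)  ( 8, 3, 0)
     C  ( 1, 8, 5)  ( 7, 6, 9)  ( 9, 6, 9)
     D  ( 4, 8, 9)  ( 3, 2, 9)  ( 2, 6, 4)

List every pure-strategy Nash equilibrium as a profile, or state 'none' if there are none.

PSNE = {(B,P,Z), (D,R,X)}

(A,P,X): not NE [P1→B gives 5>0; P2→Q gives 5>3; P3→W gives 9>1]
(A,P,Y): not NE [P1→C gives 8>6; P2→R gives 9>8; P3→W gives 9>1]
(A,P,Z): not NE [P1→B gives 10>8; P2→R gives 9>5; P3→W gives 9>5]
(A,P,W): not NE [P1→B gives 8>3]
(A,Q,X): not NE [P1→B gives 6>0; P3→Z gives 5>0]
(A,Q,Y): not NE [P1→B gives 8>0; P2→R gives 9>2; P3→Z gives 5>3]
(A,Q,Z): not NE [P1→D gives 5>0; P2→R gives 9>1]
(A,Q,W): not NE [P1→C gives 7>0; P2→P gives 4>0; P3→Z gives 5>3]
(A,R,X): not NE [P1→D gives 8>7; P2→Q gives 5>1; P3→Z gives 7>3]
(A,R,Y): not NE [P1→D gives 8>3; P3→Z gives 7>0]
(A,R,Z): not NE [P1→B gives 9>2]
(A,R,W): not NE [P1→C gives 9>5; P2→P gives 4>2; P3→Z gives 7>1]
(B,P,X): not NE [P2→R gives 8>1; P3→Z gives 10>3]
(B,P,Y): not NE [P1→C gives 8>2; P2→Q gives 7>2; P3→Z gives 10>4]
(B,P,Z): NE
(B,P,W): not NE [P2→Q gives 9>6; P3→Z gives 10>8]
(B,Q,X): not NE [P2→R gives 8>0]
(B,Q,Y): not NE [P3→X gives 7>5]
(B,Q,Z): not NE [P1→D gives 5>1; P2→R gives 6>5; P3→X gives 7>4]
(B,Q,W): not NE [P3→X gives 7>0]
(B,R,X): not NE [P1→D gives 8>1]
(B,R,Y): not NE [P1→D gives 8>5; P2→Q gives 7>0; P3→X gives 7>0]
(B,R,Z): not NE [P3→X gives 7>0]
(B,R,W): not NE [P1→C gives 9>8; P2→Q gives 9>3; P3→X gives 7>0]
(C,P,X): not NE [P1→B gives 5>1; P2→Q gives 8>2; P3→Z gives 9>3]
(C,P,Y): not NE [P2→R gives 7>4; P3→Z gives 9>4]
(C,P,Z): not NE [P1→B gives 10>9]
(C,P,W): not NE [P1→B gives 8>1; P3→Z gives 9>5]
(C,Q,X): not NE [P1→B gives 6>2; P3→W gives 9>4]
(C,Q,Y): not NE [P1→B gives 8>4; P2→R gives 7>3; P3→W gives 9>4]
(C,Q,Z): not NE [P1→D gives 5>0; P2→P gives 8>5; P3→W gives 9>3]
(C,Q,W): not NE [P2→P gives 8>6]
(C,R,X): not NE [P1→D gives 8>7; P2→Q gives 8>1; P3→W gives 9>1]
(C,R,Y): not NE [P1→D gives 8>6]
(C,R,Z): not NE [P1→B gives 9>7; P2→P gives 8>2]
(C,R,W): not NE [P2→P gives 8>6]
(D,P,X): not NE [P1→B gives 5>4; P2→R gives 4>1; P3→W gives 9>4]
(D,P,Y): not NE [P1→C gives 8>2; P3→W gives 9>7]
(D,P,Z): not NE [P1→B gives 10>1; P3→W gives 9>6]
(D,P,W): not NE [P1→B gives 8>4]
(D,Q,X): not NE [P1→B gives 6>4; P3→W gives 9>2]
(D,Q,Y): not NE [P1→B gives 8>4; P2→P gives 9>5; P3→W gives 9>2]
(D,Q,Z): not NE [P2→P gives 8>0; P3→W gives 9>7]
(D,Q,W): not NE [P1→C gives 7>3; P2→P gives 8>2]
(D,R,X): NE
(D,R,Y): not NE [P2→P gives 9>5; P3→X gives 7>4]
(D,R,Z): not NE [P1→B gives 9>0; P2→P gives 8>2; P3→X gives 7>1]
(D,R,W): not NE [P1→C gives 9>2; P2→P gives 8>6; P3→X gives 7>4]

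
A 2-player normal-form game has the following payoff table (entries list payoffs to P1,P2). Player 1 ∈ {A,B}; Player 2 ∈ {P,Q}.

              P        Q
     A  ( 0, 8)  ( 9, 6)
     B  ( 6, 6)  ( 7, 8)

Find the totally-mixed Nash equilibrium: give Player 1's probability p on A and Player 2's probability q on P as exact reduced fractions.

P1 indiff ⇒ q·0+(1-q)·9 = q·6+(1-q)·7 ⇒ q(-6) = (1-q)(-2) ⇒ q = 1/4
P2 indiff ⇒ p·8+(1-p)·6 = p·6+(1-p)·8 ⇒ p(2) = (1-p)(2) ⇒ p = 1/2

P1 mixes 1/2 on A; P2 mixes 1/4 on P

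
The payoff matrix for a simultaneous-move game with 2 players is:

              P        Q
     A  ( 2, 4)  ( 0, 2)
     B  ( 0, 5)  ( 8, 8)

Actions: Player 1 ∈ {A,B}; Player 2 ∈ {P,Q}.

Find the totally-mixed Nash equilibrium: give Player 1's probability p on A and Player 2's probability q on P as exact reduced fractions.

P1 indiff ⇒ q·2+(1-q)·0 = q·0+(1-q)·8 ⇒ q(2) = (1-q)(8) ⇒ q = 4/5
P2 indiff ⇒ p·4+(1-p)·5 = p·2+(1-p)·8 ⇒ p(2) = (1-p)(3) ⇒ p = 3/5

P1 mixes 3/5 on A; P2 mixes 4/5 on P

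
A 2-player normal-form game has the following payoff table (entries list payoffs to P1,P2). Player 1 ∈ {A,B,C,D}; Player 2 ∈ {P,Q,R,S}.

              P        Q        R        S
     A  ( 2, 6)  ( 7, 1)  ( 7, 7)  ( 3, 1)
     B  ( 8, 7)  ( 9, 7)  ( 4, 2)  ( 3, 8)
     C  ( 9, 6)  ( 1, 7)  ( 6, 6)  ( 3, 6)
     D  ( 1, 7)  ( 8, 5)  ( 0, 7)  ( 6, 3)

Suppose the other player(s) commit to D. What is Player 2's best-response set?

u_2(P vs D) = 7
u_2(Q vs D) = 5
u_2(R vs D) = 7
u_2(S vs D) = 3
max payoff 7 at {P,R}

BR_2 = {P,R}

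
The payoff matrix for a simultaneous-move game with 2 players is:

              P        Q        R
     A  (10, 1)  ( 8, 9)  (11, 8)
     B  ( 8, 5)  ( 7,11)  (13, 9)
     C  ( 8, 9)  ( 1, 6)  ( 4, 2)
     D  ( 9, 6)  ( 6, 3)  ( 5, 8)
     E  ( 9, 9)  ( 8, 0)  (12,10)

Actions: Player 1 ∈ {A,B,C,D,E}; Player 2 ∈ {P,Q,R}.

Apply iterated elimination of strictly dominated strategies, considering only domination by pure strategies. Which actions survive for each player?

P1 drop C (A beats it: P:10>8 Q:8>1 R:11>4)
P1 drop D (A beats it: P:10>9 Q:8>6 R:11>5)
P2 drop P (R beats it: A:8>1 B:9>5 E:10>9)
P1→{A,B,E} P2→{Q,R}

Survivors P1:{A,B,E} P2:{Q,R}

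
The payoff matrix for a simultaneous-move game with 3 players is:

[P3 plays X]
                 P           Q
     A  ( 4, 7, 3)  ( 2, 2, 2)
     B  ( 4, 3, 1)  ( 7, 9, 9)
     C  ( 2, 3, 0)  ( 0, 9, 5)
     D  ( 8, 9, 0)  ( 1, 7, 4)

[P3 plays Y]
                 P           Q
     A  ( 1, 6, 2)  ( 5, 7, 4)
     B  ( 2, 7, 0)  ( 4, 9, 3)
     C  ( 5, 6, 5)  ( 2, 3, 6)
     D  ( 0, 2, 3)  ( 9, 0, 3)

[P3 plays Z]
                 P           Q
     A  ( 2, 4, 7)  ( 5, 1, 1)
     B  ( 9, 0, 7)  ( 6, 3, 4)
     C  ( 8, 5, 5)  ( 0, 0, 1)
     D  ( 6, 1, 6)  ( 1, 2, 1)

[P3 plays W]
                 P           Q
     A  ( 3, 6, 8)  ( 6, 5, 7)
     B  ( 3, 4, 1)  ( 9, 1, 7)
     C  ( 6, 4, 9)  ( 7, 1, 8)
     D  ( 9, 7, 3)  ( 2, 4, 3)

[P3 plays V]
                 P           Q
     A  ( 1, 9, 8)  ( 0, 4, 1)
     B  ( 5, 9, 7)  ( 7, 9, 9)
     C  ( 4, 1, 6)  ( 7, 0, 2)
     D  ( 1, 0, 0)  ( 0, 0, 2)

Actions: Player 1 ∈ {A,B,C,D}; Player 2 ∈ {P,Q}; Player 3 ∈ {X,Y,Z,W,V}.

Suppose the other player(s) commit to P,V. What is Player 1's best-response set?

BR_1 = {B}

u_1(A vs P,V) = 1
u_1(B vs P,V) = 5
u_1(C vs P,V) = 4
u_1(D vs P,V) = 1
max payoff 5 at {B}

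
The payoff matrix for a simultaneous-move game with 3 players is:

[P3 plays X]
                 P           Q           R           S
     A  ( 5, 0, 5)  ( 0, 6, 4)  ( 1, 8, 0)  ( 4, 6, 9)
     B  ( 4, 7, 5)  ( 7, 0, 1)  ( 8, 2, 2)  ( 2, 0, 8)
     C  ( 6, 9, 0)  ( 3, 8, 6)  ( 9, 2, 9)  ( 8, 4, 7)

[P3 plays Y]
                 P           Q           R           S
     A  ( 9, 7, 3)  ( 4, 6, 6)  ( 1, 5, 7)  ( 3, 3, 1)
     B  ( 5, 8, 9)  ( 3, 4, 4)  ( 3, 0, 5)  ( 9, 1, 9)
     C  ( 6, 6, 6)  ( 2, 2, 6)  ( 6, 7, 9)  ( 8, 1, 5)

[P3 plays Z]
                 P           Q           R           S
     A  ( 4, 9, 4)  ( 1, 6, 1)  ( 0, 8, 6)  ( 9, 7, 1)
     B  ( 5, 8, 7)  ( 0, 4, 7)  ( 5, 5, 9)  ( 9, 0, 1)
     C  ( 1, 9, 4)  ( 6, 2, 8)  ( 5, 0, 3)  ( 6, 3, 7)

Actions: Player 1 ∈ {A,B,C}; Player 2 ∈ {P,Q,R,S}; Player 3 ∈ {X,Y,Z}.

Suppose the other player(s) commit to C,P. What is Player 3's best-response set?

u_3(X vs C,P) = 0
u_3(Y vs C,P) = 6
u_3(Z vs C,P) = 4
max payoff 6 at {Y}

P3 best: {Y}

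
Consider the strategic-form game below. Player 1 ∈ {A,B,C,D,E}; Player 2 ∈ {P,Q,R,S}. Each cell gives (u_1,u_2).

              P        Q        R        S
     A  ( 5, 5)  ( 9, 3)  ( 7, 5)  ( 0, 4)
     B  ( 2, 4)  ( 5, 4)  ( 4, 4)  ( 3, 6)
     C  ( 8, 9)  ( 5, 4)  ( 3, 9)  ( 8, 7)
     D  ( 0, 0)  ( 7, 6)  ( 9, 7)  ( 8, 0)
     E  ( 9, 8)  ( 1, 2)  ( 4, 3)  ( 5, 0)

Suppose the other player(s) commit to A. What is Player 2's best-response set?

u_2(P vs A) = 5
u_2(Q vs A) = 3
u_2(R vs A) = 5
u_2(S vs A) = 4
max payoff 5 at {P,R}

argmax u_2 = {P,R}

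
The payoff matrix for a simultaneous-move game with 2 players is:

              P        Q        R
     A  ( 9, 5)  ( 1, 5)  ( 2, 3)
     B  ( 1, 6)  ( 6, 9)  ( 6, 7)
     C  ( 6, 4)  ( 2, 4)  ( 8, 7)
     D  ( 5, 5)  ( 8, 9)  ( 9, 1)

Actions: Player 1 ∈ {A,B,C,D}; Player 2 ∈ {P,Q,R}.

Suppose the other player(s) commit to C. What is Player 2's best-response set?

P2 best: {R}

u_2(P vs C) = 4
u_2(Q vs C) = 4
u_2(R vs C) = 7
max payoff 7 at {R}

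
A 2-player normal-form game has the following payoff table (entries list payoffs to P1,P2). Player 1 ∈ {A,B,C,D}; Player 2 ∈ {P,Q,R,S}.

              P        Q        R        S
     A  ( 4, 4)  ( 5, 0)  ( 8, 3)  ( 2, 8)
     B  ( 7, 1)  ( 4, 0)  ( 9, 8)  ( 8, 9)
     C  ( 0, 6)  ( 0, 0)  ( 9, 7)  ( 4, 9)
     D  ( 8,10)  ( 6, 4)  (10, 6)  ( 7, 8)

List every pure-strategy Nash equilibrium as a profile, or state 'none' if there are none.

(A,P): not NE [P1→D gives 8>4; P2→S gives 8>4]
(A,Q): not NE [P1→D gives 6>5; P2→S gives 8>0]
(A,R): not NE [P1→D gives 10>8; P2→S gives 8>3]
(A,S): not NE [P1→B gives 8>2]
(B,P): not NE [P1→D gives 8>7; P2→S gives 9>1]
(B,Q): not NE [P1→D gives 6>4; P2→S gives 9>0]
(B,R): not NE [P1→D gives 10>9; P2→S gives 9>8]
(B,S): NE
(C,P): not NE [P1→D gives 8>0; P2→S gives 9>6]
(C,Q): not NE [P1→D gives 6>0; P2→S gives 9>0]
(C,R): not NE [P1→D gives 10>9; P2→S gives 9>7]
(C,S): not NE [P1→B gives 8>4]
(D,P): NE
(D,Q): not NE [P2→P gives 10>4]
(D,R): not NE [P2→P gives 10>6]
(D,S): not NE [P1→B gives 8>7; P2→P gives 10>8]

NE set: (B,S), (D,P)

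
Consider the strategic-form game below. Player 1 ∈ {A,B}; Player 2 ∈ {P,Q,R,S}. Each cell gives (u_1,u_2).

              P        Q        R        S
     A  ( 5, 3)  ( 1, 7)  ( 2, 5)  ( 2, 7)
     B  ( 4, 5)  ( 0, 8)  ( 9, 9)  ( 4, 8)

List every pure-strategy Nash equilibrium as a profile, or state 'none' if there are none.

NE set: (A,Q), (B,R)

(A,P): not NE [P2→S gives 7>3]
(A,Q): NE
(A,R): not NE [P1→B gives 9>2; P2→S gives 7>5]
(A,S): not NE [P1→B gives 4>2]
(B,P): not NE [P1→A gives 5>4; P2→R gives 9>5]
(B,Q): not NE [P1→A gives 1>0; P2→R gives 9>8]
(B,R): NE
(B,S): not NE [P2→R gives 9>8]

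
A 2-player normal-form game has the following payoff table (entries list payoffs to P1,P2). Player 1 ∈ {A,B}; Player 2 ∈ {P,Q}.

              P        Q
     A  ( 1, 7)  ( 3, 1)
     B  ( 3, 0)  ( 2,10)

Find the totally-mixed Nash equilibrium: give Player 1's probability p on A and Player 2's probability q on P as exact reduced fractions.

P1 indiff ⇒ q·1+(1-q)·3 = q·3+(1-q)·2 ⇒ q(-2) = (1-q)(-1) ⇒ q = 1/3
P2 indiff ⇒ p·7+(1-p)·0 = p·1+(1-p)·10 ⇒ p(6) = (1-p)(10) ⇒ p = 5/8

P1 mixes 5/8 on A; P2 mixes 1/3 on P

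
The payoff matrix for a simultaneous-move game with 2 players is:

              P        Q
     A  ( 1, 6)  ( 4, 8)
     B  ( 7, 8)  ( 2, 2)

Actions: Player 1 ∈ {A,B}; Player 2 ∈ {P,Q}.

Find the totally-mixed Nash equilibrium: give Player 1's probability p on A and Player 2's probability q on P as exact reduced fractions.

P1 mixes 3/4 on A; P2 mixes 1/4 on P

P1 indiff ⇒ q·1+(1-q)·4 = q·7+(1-q)·2 ⇒ q(-6) = (1-q)(-2) ⇒ q = 1/4
P2 indiff ⇒ p·6+(1-p)·8 = p·8+(1-p)·2 ⇒ p(-2) = (1-p)(-6) ⇒ p = 3/4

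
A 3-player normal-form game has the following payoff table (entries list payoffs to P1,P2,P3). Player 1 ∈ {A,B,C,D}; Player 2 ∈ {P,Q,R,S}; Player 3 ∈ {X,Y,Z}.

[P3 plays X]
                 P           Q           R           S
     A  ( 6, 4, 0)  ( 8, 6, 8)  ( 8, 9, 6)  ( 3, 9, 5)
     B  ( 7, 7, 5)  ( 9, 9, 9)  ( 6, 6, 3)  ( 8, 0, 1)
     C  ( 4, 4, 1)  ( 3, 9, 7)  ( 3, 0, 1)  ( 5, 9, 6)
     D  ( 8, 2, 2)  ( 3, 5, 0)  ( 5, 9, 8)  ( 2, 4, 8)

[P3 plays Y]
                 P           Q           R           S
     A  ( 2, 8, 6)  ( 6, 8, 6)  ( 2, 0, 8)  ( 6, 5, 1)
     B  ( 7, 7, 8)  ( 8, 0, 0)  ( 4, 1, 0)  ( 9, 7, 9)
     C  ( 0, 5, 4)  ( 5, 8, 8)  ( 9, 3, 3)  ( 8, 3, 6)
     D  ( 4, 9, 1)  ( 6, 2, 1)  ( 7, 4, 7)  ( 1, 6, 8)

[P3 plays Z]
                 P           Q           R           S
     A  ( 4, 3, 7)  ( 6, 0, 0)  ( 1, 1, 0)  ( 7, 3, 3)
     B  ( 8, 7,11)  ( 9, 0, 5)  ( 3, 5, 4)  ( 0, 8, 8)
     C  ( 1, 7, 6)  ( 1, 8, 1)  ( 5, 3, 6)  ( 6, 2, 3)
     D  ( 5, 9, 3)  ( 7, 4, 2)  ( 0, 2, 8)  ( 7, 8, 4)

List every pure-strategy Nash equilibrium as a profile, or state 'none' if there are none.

PSNE = {(B,Q,X), (B,S,Y)}

(A,P,X): not NE [P1→D gives 8>6; P2→S gives 9>4; P3→Z gives 7>0]
(A,P,Y): not NE [P1→B gives 7>2; P3→Z gives 7>6]
(A,P,Z): not NE [P1→B gives 8>4]
(A,Q,X): not NE [P1→B gives 9>8; P2→S gives 9>6]
(A,Q,Y): not NE [P1→B gives 8>6; P3→X gives 8>6]
(A,Q,Z): not NE [P1→B gives 9>6; P2→S gives 3>0; P3→X gives 8>0]
(A,R,X): not NE [P3→Y gives 8>6]
(A,R,Y): not NE [P1→C gives 9>2; P2→Q gives 8>0]
(A,R,Z): not NE [P1→C gives 5>1; P2→S gives 3>1; P3→Y gives 8>0]
(A,S,X): not NE [P1→B gives 8>3]
(A,S,Y): not NE [P1→B gives 9>6; P2→Q gives 8>5; P3→X gives 5>1]
(A,S,Z): not NE [P3→X gives 5>3]
(B,P,X): not NE [P1→D gives 8>7; P2→Q gives 9>7; P3→Z gives 11>5]
(B,P,Y): not NE [P3→Z gives 11>8]
(B,P,Z): not NE [P2→S gives 8>7]
(B,Q,X): NE
(B,Q,Y): not NE [P2→S gives 7>0; P3→X gives 9>0]
(B,Q,Z): not NE [P2→S gives 8>0; P3→X gives 9>5]
(B,R,X): not NE [P1→A gives 8>6; P2→Q gives 9>6; P3→Z gives 4>3]
(B,R,Y): not NE [P1→C gives 9>4; P2→S gives 7>1; P3→Z gives 4>0]
(B,R,Z): not NE [P1→C gives 5>3; P2→S gives 8>5]
(B,S,X): not NE [P2→Q gives 9>0; P3→Y gives 9>1]
(B,S,Y): NE
(B,S,Z): not NE [P1→D gives 7>0; P3→Y gives 9>8]
(C,P,X): not NE [P1→D gives 8>4; P2→S gives 9>4; P3→Z gives 6>1]
(C,P,Y): not NE [P1→B gives 7>0; P2→Q gives 8>5; P3→Z gives 6>4]
(C,P,Z): not NE [P1→B gives 8>1; P2→Q gives 8>7]
(C,Q,X): not NE [P1→B gives 9>3; P3→Y gives 8>7]
(C,Q,Y): not NE [P1→B gives 8>5]
(C,Q,Z): not NE [P1→B gives 9>1; P3→Y gives 8>1]
(C,R,X): not NE [P1→A gives 8>3; P2→S gives 9>0; P3→Z gives 6>1]
(C,R,Y): not NE [P2→Q gives 8>3; P3→Z gives 6>3]
(C,R,Z): not NE [P2→Q gives 8>3]
(C,S,X): not NE [P1→B gives 8>5]
(C,S,Y): not NE [P1→B gives 9>8; P2→Q gives 8>3]
(C,S,Z): not NE [P1→D gives 7>6; P2→Q gives 8>2; P3→Y gives 6>3]
(D,P,X): not NE [P2→R gives 9>2; P3→Z gives 3>2]
(D,P,Y): not NE [P1→B gives 7>4; P3→Z gives 3>1]
(D,P,Z): not NE [P1→B gives 8>5]
(D,Q,X): not NE [P1→B gives 9>3; P2→R gives 9>5; P3→Z gives 2>0]
(D,Q,Y): not NE [P1→B gives 8>6; P2→P gives 9>2; P3→Z gives 2>1]
(D,Q,Z): not NE [P1→B gives 9>7; P2→P gives 9>4]
(D,R,X): not NE [P1→A gives 8>5]
(D,R,Y): not NE [P1→C gives 9>7; P2→P gives 9>4; P3→Z gives 8>7]
(D,R,Z): not NE [P1→C gives 5>0; P2→P gives 9>2]
(D,S,X): not NE [P1→B gives 8>2; P2→R gives 9>4]
(D,S,Y): not NE [P1→B gives 9>1; P2→P gives 9>6]
(D,S,Z): not NE [P2→P gives 9>8; P3→Y gives 8>4]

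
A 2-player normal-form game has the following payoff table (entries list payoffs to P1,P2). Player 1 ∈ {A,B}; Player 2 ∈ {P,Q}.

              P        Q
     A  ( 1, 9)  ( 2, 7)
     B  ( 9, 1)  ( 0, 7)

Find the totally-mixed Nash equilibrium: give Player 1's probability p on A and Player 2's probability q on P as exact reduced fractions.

P1 mixes 3/4 on A; P2 mixes 1/5 on P

P1 indiff ⇒ q·1+(1-q)·2 = q·9+(1-q)·0 ⇒ q(-8) = (1-q)(-2) ⇒ q = 1/5
P2 indiff ⇒ p·9+(1-p)·1 = p·7+(1-p)·7 ⇒ p(2) = (1-p)(6) ⇒ p = 3/4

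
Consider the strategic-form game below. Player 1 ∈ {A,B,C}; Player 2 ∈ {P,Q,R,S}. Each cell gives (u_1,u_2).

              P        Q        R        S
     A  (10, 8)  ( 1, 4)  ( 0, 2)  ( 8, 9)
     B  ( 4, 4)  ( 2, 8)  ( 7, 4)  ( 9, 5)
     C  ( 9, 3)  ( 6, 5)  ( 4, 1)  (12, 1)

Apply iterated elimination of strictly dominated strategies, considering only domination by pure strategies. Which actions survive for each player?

Remaining: P1:{A,C} P2:{P,Q,S}

P2 drop R (Q beats it: A:4>2 B:8>4 C:5>1)
P1 drop B (C beats it: P:9>4 Q:6>2 S:12>9)
P1→{A,C} P2→{P,Q,S}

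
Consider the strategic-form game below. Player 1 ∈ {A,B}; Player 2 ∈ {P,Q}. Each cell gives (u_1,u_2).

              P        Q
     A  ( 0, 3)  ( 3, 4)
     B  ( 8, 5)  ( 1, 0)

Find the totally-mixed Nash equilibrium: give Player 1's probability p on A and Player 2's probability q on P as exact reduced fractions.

P1 indiff ⇒ q·0+(1-q)·3 = q·8+(1-q)·1 ⇒ q(-8) = (1-q)(-2) ⇒ q = 1/5
P2 indiff ⇒ p·3+(1-p)·5 = p·4+(1-p)·0 ⇒ p(-1) = (1-p)(-5) ⇒ p = 5/6

P1 mixes 5/6 on A; P2 mixes 1/5 on P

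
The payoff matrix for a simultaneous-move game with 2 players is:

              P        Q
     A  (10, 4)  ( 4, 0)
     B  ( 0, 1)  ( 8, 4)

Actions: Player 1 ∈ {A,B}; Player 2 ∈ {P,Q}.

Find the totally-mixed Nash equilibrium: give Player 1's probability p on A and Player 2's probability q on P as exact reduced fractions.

p=3/7, q=2/7

P1 indiff ⇒ q·10+(1-q)·4 = q·0+(1-q)·8 ⇒ q(10) = (1-q)(4) ⇒ q = 2/7
P2 indiff ⇒ p·4+(1-p)·1 = p·0+(1-p)·4 ⇒ p(4) = (1-p)(3) ⇒ p = 3/7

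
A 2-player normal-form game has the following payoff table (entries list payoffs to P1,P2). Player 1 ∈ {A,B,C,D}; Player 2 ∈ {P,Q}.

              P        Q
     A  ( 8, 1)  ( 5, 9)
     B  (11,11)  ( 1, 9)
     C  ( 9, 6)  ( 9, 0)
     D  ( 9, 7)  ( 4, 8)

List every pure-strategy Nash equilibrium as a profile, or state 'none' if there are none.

(A,P): not NE [P1→B gives 11>8; P2→Q gives 9>1]
(A,Q): not NE [P1→C gives 9>5]
(B,P): NE
(B,Q): not NE [P1→C gives 9>1; P2→P gives 11>9]
(C,P): not NE [P1→B gives 11>9]
(C,Q): not NE [P2→P gives 6>0]
(D,P): not NE [P1→B gives 11>9; P2→Q gives 8>7]
(D,Q): not NE [P1→C gives 9>4]

NE set: (B,P)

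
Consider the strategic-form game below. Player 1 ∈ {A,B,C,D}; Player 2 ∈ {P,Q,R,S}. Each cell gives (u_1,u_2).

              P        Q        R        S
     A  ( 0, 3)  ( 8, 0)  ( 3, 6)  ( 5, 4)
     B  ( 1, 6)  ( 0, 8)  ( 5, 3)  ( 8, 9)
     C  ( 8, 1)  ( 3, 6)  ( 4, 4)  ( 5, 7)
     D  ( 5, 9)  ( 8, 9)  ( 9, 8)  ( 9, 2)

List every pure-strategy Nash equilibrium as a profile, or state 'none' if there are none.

(A,P): not NE [P1→C gives 8>0; P2→R gives 6>3]
(A,Q): not NE [P2→R gives 6>0]
(A,R): not NE [P1→D gives 9>3]
(A,S): not NE [P1→D gives 9>5; P2→R gives 6>4]
(B,P): not NE [P1→C gives 8>1; P2→S gives 9>6]
(B,Q): not NE [P1→D gives 8>0; P2→S gives 9>8]
(B,R): not NE [P1→D gives 9>5; P2→S gives 9>3]
(B,S): not NE [P1→D gives 9>8]
(C,P): not NE [P2→S gives 7>1]
(C,Q): not NE [P1→D gives 8>3; P2→S gives 7>6]
(C,R): not NE [P1→D gives 9>4; P2→S gives 7>4]
(C,S): not NE [P1→D gives 9>5]
(D,P): not NE [P1→C gives 8>5]
(D,Q): NE
(D,R): not NE [P2→Q gives 9>8]
(D,S): not NE [P2→Q gives 9>2]

NE set: (D,Q)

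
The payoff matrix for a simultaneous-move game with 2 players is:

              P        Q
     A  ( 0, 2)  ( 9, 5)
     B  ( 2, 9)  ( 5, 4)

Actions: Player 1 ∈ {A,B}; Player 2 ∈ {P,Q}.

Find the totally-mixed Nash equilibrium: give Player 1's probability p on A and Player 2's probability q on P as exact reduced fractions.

(p,q) = (5/8, 2/3)

P1 indiff ⇒ q·0+(1-q)·9 = q·2+(1-q)·5 ⇒ q(-2) = (1-q)(-4) ⇒ q = 2/3
P2 indiff ⇒ p·2+(1-p)·9 = p·5+(1-p)·4 ⇒ p(-3) = (1-p)(-5) ⇒ p = 5/8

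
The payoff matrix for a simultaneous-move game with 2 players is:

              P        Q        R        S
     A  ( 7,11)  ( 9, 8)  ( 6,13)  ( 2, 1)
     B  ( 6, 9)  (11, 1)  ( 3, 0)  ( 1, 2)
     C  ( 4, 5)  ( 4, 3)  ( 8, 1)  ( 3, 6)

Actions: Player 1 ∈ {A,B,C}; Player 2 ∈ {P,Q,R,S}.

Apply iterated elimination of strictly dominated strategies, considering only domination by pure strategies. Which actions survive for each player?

P2 drop Q (P beats it: A:11>8 B:9>1 C:5>3)
P1 drop B (A beats it: P:7>6 R:6>3 S:2>1)
P1→{A,C} P2→{P,R,S}

IESDS → P1:{A,C} P2:{P,R,S}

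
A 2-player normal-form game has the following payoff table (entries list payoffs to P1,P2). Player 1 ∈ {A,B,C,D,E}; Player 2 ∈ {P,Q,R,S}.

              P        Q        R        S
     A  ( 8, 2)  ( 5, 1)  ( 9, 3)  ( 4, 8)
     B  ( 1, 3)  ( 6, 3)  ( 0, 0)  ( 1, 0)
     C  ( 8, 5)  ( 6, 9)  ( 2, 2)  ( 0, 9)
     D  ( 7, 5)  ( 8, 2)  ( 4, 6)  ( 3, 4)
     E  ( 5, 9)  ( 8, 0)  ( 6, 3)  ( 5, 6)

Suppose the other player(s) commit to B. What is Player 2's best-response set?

u_2(P vs B) = 3
u_2(Q vs B) = 3
u_2(R vs B) = 0
u_2(S vs B) = 0
max payoff 3 at {P,Q}

BR_2 = {P,Q}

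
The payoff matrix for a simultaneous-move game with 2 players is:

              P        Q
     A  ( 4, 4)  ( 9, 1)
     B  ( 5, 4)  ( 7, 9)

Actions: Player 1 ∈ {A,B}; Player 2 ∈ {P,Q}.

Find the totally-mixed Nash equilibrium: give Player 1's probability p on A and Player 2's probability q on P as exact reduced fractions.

(p,q) = (5/8, 2/3)

P1 indiff ⇒ q·4+(1-q)·9 = q·5+(1-q)·7 ⇒ q(-1) = (1-q)(-2) ⇒ q = 2/3
P2 indiff ⇒ p·4+(1-p)·4 = p·1+(1-p)·9 ⇒ p(3) = (1-p)(5) ⇒ p = 5/8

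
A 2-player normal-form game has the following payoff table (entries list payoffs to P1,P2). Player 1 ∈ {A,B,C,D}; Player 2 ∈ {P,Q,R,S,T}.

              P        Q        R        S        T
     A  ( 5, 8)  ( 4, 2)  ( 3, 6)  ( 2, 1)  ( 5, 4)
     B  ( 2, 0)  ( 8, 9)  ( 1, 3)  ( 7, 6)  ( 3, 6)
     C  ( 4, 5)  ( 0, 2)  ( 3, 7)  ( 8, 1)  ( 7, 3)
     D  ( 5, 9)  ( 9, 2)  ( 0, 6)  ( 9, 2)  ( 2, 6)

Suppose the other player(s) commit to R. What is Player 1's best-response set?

argmax u_1 = {A,C}

u_1(A vs R) = 3
u_1(B vs R) = 1
u_1(C vs R) = 3
u_1(D vs R) = 0
max payoff 3 at {A,C}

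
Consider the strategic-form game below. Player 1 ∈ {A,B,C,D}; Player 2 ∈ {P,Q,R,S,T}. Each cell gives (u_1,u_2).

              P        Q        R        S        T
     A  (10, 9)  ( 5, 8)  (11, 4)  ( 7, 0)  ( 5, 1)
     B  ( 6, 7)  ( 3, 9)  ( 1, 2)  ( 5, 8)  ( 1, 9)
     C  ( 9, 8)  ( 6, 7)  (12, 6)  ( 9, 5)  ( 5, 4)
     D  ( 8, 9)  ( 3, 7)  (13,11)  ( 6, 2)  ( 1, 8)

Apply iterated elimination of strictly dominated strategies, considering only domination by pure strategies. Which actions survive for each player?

P1 drop B (A beats it: P:10>6 Q:5>3 R:11>1 S:7>5 T:5>1)
P2 drop Q (P beats it: A:9>8 C:8>7 D:9>7)
P2 drop S (P beats it: A:9>0 C:8>5 D:9>2)
P2 drop T (P beats it: A:9>1 C:8>4 D:9>8)
P1→{A,C,D} P2→{P,R}

Survivors P1:{A,C,D} P2:{P,R}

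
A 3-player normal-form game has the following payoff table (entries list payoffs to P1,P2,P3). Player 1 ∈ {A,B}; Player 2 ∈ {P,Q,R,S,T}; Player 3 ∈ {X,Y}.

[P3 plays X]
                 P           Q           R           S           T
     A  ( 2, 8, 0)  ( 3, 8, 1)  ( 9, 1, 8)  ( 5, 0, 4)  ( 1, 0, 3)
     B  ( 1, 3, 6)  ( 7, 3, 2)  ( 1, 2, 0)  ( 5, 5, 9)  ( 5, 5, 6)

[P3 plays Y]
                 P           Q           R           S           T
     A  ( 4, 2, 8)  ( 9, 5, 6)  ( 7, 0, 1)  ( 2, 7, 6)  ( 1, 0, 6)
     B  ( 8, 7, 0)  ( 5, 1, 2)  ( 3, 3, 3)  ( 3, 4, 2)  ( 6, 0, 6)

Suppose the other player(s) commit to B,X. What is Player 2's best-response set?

BR_2 = {S,T}

u_2(P vs B,X) = 3
u_2(Q vs B,X) = 3
u_2(R vs B,X) = 2
u_2(S vs B,X) = 5
u_2(T vs B,X) = 5
max payoff 5 at {S,T}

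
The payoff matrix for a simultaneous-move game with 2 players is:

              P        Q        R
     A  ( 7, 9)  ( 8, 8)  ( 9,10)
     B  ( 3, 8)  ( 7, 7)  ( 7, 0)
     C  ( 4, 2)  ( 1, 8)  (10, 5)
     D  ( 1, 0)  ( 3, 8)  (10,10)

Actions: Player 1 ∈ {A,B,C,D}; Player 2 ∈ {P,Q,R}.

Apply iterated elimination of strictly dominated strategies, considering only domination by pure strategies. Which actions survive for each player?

P1 drop B (A beats it: P:7>3 Q:8>7 R:9>7)
P2 drop P (R beats it: A:10>9 C:5>2 D:10>0)
P1→{A,C,D} P2→{Q,R}

IESDS → P1:{A,C,D} P2:{Q,R}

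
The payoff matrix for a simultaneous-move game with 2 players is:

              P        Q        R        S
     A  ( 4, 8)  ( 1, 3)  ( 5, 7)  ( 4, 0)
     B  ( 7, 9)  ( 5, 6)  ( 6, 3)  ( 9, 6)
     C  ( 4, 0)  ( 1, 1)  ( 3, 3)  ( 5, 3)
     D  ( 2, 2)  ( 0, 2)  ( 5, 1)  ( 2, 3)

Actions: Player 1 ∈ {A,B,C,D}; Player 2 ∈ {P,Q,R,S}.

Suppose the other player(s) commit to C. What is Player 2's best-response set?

u_2(P vs C) = 0
u_2(Q vs C) = 1
u_2(R vs C) = 3
u_2(S vs C) = 3
max payoff 3 at {R,S}

P2 best: {R,S}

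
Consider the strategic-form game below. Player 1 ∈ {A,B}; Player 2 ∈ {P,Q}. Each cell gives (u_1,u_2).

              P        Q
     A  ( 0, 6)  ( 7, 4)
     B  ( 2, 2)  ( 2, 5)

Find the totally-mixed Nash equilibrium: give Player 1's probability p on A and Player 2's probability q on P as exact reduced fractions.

P1 indiff ⇒ q·0+(1-q)·7 = q·2+(1-q)·2 ⇒ q(-2) = (1-q)(-5) ⇒ q = 5/7
P2 indiff ⇒ p·6+(1-p)·2 = p·4+(1-p)·5 ⇒ p(2) = (1-p)(3) ⇒ p = 3/5

(p,q) = (3/5, 5/7)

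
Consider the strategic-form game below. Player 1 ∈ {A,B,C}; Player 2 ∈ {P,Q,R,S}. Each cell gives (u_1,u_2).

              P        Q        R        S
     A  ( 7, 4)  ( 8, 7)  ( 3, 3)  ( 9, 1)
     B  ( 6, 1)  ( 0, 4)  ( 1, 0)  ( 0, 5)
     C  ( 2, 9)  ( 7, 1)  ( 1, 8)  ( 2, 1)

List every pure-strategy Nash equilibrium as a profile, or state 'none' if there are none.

(A,P): not NE [P2→Q gives 7>4]
(A,Q): NE
(A,R): not NE [P2→Q gives 7>3]
(A,S): not NE [P2→Q gives 7>1]
(B,P): not NE [P1→A gives 7>6; P2→S gives 5>1]
(B,Q): not NE [P1→A gives 8>0; P2→S gives 5>4]
(B,R): not NE [P1→A gives 3>1; P2→S gives 5>0]
(B,S): not NE [P1→A gives 9>0]
(C,P): not NE [P1→A gives 7>2]
(C,Q): not NE [P1→A gives 8>7; P2→P gives 9>1]
(C,R): not NE [P1→A gives 3>1; P2→P gives 9>8]
(C,S): not NE [P1→A gives 9>2; P2→P gives 9>1]

PSNE = {(A,Q)}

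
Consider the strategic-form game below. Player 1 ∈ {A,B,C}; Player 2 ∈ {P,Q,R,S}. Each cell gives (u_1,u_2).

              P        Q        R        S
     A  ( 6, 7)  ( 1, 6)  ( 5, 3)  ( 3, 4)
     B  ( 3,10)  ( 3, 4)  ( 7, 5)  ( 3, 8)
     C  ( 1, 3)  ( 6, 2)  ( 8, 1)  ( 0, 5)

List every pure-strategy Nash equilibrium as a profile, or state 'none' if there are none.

(A,P): NE
(A,Q): not NE [P1→C gives 6>1; P2→P gives 7>6]
(A,R): not NE [P1→C gives 8>5; P2→P gives 7>3]
(A,S): not NE [P2→P gives 7>4]
(B,P): not NE [P1→A gives 6>3]
(B,Q): not NE [P1→C gives 6>3; P2→P gives 10>4]
(B,R): not NE [P1→C gives 8>7; P2→P gives 10>5]
(B,S): not NE [P2→P gives 10>8]
(C,P): not NE [P1→A gives 6>1; P2→S gives 5>3]
(C,Q): not NE [P2→S gives 5>2]
(C,R): not NE [P2→S gives 5>1]
(C,S): not NE [P1→B gives 3>0]

PSNE = {(A,P)}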